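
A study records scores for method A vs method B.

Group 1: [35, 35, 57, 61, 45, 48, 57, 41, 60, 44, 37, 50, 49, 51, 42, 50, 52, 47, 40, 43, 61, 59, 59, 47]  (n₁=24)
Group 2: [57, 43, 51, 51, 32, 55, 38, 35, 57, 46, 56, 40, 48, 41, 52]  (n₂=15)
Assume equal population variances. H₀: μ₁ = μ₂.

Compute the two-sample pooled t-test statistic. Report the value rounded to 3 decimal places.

x̄₁=48.750, s₁=8.253, n₁=24
x̄₂=46.800, s₂=8.257, n₂=15
s_p² = [23·8.253² + 14·8.257²]/37 = 68.1324
SE = √(s_p²·(1/24+1/15)) = 2.7168
t = (48.750−46.800)/2.7168 = 0.7178
df = 37

test statistic = 0.718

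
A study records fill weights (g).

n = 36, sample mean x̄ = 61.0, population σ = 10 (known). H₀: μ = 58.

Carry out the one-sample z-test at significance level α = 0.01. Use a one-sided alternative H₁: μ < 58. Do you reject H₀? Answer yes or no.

SE = σ/√n = 10/√36 = 1.6667
z = (x̄−μ₀)/SE = (61.0−58)/1.6667 = 1.8000
p-value (one-sided, H₁ less) = 0.96407
At α=0.01: p ≥ α → fail to reject H₀

reject H₀: no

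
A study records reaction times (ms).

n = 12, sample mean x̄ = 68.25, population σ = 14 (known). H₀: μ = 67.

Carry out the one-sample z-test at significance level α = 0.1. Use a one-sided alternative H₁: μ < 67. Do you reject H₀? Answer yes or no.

SE = σ/√n = 14/√12 = 4.0415
z = (x̄−μ₀)/SE = (68.25−67)/4.0415 = 0.3093
p-value (one-sided, H₁ less) = 0.62145
At α=0.1: p ≥ α → fail to reject H₀

reject H₀: no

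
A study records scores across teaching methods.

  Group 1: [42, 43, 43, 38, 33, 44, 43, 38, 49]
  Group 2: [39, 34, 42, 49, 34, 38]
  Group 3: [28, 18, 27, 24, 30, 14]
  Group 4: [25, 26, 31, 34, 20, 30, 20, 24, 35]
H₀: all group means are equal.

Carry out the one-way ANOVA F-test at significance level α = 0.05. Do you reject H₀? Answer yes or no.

Group means [41.44, 39.33, 23.50, 27.22], grand mean 33.167
SSB = Σnᵢ(x̄ᵢ−x̄)² = 1723.556; SSW = ΣΣ(x−x̄ᵢ)² = 770.611
MSB = 1723.556/3 = 574.5185; MSW = 770.611/26 = 29.6389
F = MSB/MSW = 19.3839
df = (3, 26)
p-value (upper-tail) = 0.00000
At α=0.05: p < α → reject H₀

reject H₀: yes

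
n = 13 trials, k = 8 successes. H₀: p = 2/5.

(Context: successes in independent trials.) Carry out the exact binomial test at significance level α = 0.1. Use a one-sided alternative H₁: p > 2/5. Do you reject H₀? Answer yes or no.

Exact binomial: n=13, k=8, p₀=2/5=0.4000
P(X≥8) from Σ C(n,i)·p₀^i·(1−p₀)^(n−i)
p-value (one-sided, H₁ greater) = 0.09767
At α=0.1: p < α → reject H₀

reject H₀: yes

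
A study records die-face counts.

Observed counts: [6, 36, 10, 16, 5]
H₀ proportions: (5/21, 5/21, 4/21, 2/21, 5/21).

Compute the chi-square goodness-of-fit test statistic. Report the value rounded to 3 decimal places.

test statistic = 49.088

n = 73; E_i = n·p_i = [17.38, 17.38, 13.90, 6.95, 17.38]
χ² = (6−17.38)²/17.38 + (36−17.38)²/17.38 + (10−13.90)²/13.90 + (16−6.95)²/6.95 + (5−17.38)²/17.38 = 49.0877
df = 4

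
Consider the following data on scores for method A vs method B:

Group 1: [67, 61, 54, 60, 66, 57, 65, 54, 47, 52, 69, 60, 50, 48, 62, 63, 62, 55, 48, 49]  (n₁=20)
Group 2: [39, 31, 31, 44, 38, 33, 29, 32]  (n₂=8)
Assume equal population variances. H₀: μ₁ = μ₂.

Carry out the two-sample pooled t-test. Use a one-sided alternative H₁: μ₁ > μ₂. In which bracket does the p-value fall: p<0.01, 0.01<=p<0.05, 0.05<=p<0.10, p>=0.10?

p-value bracket: p<0.01

x̄₁=57.450, s₁=6.985, n₁=20
x̄₂=34.625, s₂=5.153, n₂=8
s_p² = [19·6.985² + 7·5.153²]/26 = 42.8010
SE = √(s_p²·(1/20+1/8)) = 2.7368
t = (57.450−34.625)/2.7368 = 8.3400
df = 26
p-value (one-sided, H₁ greater) = 0.00000
→ bracket: p<0.01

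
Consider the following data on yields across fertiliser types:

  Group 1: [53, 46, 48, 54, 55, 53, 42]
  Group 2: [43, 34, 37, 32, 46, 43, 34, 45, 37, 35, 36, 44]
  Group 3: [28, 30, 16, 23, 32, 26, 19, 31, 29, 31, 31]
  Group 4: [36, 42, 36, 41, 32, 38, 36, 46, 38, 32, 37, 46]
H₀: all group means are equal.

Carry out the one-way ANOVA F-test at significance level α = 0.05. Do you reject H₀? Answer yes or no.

Group means [50.14, 38.83, 26.91, 38.33], grand mean 37.452
SSB = Σnᵢ(x̄ᵢ−x̄)² = 2382.305; SSW = ΣΣ(x−x̄ᵢ)² = 942.100
MSB = 2382.305/3 = 794.1017; MSW = 942.100/38 = 24.7921
F = MSB/MSW = 32.0304
df = (3, 38)
p-value (upper-tail) = 0.00000
At α=0.05: p < α → reject H₀

reject H₀: yes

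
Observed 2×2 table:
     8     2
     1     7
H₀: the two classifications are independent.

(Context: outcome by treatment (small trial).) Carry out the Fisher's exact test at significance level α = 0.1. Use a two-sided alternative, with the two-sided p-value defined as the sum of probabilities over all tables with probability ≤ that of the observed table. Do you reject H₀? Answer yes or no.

Margins: r₁=10, r₂=8, c₁=9, c₂=9, n=18
p_obs = C(10,8)·C(8,1)/C(18,9); sum pmf over tables with pmf ≤ p_obs
p-value (two-sided) = 0.01522
At α=0.1: p < α → reject H₀

reject H₀: yes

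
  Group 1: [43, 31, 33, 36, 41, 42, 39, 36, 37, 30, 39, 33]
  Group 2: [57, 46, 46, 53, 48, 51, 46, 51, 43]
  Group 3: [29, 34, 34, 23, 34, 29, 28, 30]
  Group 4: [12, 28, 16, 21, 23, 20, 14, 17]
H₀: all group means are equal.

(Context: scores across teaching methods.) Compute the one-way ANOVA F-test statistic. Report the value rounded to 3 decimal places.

Group means [36.67, 49.00, 30.12, 18.88], grand mean 34.405
SSB = Σnᵢ(x̄ᵢ−x̄)² = 4054.502; SSW = ΣΣ(x−x̄ᵢ)² = 646.417
MSB = 4054.502/3 = 1351.5008; MSW = 646.417/33 = 19.5884
F = MSB/MSW = 68.9950
df = (3, 33)

test statistic = 68.995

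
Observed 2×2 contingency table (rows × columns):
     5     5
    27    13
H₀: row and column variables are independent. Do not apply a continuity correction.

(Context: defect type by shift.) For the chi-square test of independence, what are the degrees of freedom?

degrees of freedom = 1

df = (r−1)(c−1) = (2−1)·(2−1) = 1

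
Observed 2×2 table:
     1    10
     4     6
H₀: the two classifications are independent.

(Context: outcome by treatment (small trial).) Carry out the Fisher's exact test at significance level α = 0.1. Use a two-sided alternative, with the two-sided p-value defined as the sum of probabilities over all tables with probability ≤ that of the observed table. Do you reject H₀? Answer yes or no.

Margins: r₁=11, r₂=10, c₁=5, c₂=16, n=21
p_obs = C(11,1)·C(10,4)/C(21,5); sum pmf over tables with pmf ≤ p_obs
p-value (two-sided) = 0.14861
At α=0.1: p ≥ α → fail to reject H₀

reject H₀: no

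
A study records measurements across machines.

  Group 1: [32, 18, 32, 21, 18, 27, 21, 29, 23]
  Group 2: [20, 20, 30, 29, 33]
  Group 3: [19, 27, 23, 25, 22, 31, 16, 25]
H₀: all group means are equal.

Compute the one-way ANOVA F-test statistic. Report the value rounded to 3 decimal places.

Group means [24.56, 26.40, 23.50], grand mean 24.591
SSB = Σnᵢ(x̄ᵢ−x̄)² = 25.896; SSW = ΣΣ(x−x̄ᵢ)² = 547.422
MSB = 25.896/2 = 12.9480; MSW = 547.422/19 = 28.8117
F = MSB/MSW = 0.4494
df = (2, 19)

test statistic = 0.449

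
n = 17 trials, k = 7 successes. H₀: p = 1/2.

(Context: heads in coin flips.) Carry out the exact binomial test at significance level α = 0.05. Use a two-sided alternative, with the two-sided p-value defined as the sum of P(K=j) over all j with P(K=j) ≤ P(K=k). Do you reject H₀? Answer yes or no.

reject H₀: no

Exact binomial: n=17, k=7, p₀=1/2=0.5000
P(X=j) = C(n,j)·p₀^j·(1−p₀)^(n−j); p = Σ P(X=j) over j with P(X=j) ≤ P(X=7)
p-value (two-sided) = 0.62906
At α=0.05: p ≥ α → fail to reject H₀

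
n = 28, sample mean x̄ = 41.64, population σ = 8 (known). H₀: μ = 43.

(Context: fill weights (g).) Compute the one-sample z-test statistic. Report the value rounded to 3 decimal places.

test statistic = -0.900

SE = σ/√n = 8/√28 = 1.5119
z = (x̄−μ₀)/SE = (41.64−43)/1.5119 = -0.8996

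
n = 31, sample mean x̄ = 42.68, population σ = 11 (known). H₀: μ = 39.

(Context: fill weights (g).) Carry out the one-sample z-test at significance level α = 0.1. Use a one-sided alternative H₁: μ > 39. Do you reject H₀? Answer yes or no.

SE = σ/√n = 11/√31 = 1.9757
z = (x̄−μ₀)/SE = (42.68−39)/1.9757 = 1.8627
p-value (one-sided, H₁ greater) = 0.03125
At α=0.1: p < α → reject H₀

reject H₀: yes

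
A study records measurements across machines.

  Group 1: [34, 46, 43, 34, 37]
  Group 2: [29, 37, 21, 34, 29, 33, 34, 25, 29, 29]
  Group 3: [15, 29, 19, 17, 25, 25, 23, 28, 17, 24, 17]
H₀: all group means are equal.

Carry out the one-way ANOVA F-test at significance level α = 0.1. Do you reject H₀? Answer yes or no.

Group means [38.80, 30.00, 21.73], grand mean 28.192
SSB = Σnᵢ(x̄ᵢ−x̄)² = 1055.057; SSW = ΣΣ(x−x̄ᵢ)² = 558.982
MSB = 1055.057/2 = 527.5283; MSW = 558.982/23 = 24.3036
F = MSB/MSW = 21.7058
df = (2, 23)
p-value (upper-tail) = 0.00001
At α=0.1: p < α → reject H₀

reject H₀: yes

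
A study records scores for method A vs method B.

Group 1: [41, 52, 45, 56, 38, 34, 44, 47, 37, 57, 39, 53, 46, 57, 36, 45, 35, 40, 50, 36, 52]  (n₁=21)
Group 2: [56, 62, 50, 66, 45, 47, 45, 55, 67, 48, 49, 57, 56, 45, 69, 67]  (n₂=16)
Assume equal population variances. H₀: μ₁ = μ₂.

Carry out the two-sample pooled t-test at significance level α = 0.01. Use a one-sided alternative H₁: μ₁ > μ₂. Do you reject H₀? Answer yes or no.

x̄₁=44.762, s₁=7.661, n₁=21
x̄₂=55.250, s₂=8.691, n₂=16
s_p² = [20·7.661² + 15·8.691²]/35 = 65.9088
SE = √(s_p²·(1/21+1/16)) = 2.6940
t = (44.762−55.250)/2.6940 = -3.8931
df = 35
p-value (one-sided, H₁ greater) = 0.99979
At α=0.01: p ≥ α → fail to reject H₀

reject H₀: no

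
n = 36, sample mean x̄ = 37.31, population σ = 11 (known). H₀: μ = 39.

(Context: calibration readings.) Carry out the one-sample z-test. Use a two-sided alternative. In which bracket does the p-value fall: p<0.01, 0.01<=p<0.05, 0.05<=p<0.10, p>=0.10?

SE = σ/√n = 11/√36 = 1.8333
z = (x̄−μ₀)/SE = (37.31−39)/1.8333 = -0.9218
p-value (two-sided) = 0.35662
→ bracket: p>=0.10

p-value bracket: p>=0.10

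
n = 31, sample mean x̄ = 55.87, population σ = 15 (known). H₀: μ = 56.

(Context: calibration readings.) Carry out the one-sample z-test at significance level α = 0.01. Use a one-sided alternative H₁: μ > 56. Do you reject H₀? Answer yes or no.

reject H₀: no

SE = σ/√n = 15/√31 = 2.6941
z = (x̄−μ₀)/SE = (55.87−56)/2.6941 = -0.0483
p-value (one-sided, H₁ greater) = 0.51924
At α=0.01: p ≥ α → fail to reject H₀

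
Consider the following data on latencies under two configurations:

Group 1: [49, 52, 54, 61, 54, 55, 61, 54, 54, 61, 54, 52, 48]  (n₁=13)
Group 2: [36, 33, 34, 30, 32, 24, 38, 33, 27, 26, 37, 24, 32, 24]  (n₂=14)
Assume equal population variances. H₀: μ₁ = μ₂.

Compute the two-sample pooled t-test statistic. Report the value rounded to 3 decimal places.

x̄₁=54.538, s₁=4.215, n₁=13
x̄₂=30.714, s₂=4.937, n₂=14
s_p² = [12·4.215² + 13·4.937²]/25 = 21.2035
SE = √(s_p²·(1/13+1/14)) = 1.7736
t = (54.538−30.714)/1.7736 = 13.4328
df = 25

test statistic = 13.433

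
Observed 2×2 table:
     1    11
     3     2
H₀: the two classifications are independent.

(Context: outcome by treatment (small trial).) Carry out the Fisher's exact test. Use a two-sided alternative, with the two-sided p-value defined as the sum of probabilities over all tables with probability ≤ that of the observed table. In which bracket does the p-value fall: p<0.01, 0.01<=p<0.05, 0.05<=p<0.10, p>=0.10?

Margins: r₁=12, r₂=5, c₁=4, c₂=13, n=17
p_obs = C(12,1)·C(5,3)/C(17,4); sum pmf over tables with pmf ≤ p_obs
p-value (two-sided) = 0.05252
→ bracket: 0.05<=p<0.10

p-value bracket: 0.05<=p<0.10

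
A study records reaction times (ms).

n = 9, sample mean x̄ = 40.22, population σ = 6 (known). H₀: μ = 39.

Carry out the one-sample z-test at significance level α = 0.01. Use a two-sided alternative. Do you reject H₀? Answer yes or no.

SE = σ/√n = 6/√9 = 2.0000
z = (x̄−μ₀)/SE = (40.22−39)/2.0000 = 0.6100
p-value (two-sided) = 0.54186
At α=0.01: p ≥ α → fail to reject H₀

reject H₀: no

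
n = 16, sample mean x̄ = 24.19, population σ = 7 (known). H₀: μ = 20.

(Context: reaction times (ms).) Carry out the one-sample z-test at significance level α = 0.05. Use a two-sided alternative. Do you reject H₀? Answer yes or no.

reject H₀: yes

SE = σ/√n = 7/√16 = 1.7500
z = (x̄−μ₀)/SE = (24.19−20)/1.7500 = 2.3943
p-value (two-sided) = 0.01665
At α=0.05: p < α → reject H₀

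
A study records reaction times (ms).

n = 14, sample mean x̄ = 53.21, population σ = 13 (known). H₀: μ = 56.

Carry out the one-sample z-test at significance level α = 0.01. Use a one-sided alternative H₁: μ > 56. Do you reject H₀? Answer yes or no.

SE = σ/√n = 13/√14 = 3.4744
z = (x̄−μ₀)/SE = (53.21−56)/3.4744 = -0.8030
p-value (one-sided, H₁ greater) = 0.78902
At α=0.01: p ≥ α → fail to reject H₀

reject H₀: no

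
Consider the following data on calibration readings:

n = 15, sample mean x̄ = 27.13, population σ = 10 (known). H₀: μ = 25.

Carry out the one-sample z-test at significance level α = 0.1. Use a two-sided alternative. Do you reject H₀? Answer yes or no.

reject H₀: no

SE = σ/√n = 10/√15 = 2.5820
z = (x̄−μ₀)/SE = (27.13−25)/2.5820 = 0.8249
p-value (two-sided) = 0.40940
At α=0.1: p ≥ α → fail to reject H₀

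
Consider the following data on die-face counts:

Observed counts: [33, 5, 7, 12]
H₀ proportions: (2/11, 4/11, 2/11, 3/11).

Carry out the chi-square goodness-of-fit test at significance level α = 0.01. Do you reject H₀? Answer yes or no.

reject H₀: yes

n = 57; E_i = n·p_i = [10.36, 20.73, 10.36, 15.55]
χ² = (33−10.36)²/10.36 + (5−20.73)²/20.73 + (7−10.36)²/10.36 + (12−15.55)²/15.55 = 63.2763
df = 3
p-value (upper-tail) = 0.00000
At α=0.01: p < α → reject H₀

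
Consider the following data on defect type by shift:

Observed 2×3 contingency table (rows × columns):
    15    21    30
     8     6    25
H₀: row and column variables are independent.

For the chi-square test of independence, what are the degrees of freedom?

df = (r−1)(c−1) = (2−1)·(3−1) = 2

degrees of freedom = 2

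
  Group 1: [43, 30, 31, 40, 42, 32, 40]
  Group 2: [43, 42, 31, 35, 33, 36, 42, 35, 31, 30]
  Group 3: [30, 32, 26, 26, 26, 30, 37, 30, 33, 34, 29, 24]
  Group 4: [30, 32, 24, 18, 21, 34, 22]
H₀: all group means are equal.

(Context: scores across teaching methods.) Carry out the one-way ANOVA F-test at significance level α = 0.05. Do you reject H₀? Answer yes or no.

Group means [36.86, 35.80, 29.75, 25.86], grand mean 32.056
SSB = Σnᵢ(x̄ᵢ−x̄)² = 634.325; SSW = ΣΣ(x−x̄ᵢ)² = 793.564
MSB = 634.325/3 = 211.4415; MSW = 793.564/32 = 24.7989
F = MSB/MSW = 8.5263
df = (3, 32)
p-value (upper-tail) = 0.00026
At α=0.05: p < α → reject H₀

reject H₀: yes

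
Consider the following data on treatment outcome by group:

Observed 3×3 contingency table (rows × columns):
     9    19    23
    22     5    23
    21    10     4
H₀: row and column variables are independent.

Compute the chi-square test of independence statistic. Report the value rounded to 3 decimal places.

Row totals [51, 50, 35], col totals [52, 34, 50], n=136
χ² = (9−19.50)²/19.50 + (19−12.75)²/12.75 + (23−18.75)²/18.75 + (22−19.12)²/19.12 + (5−12.50)²/12.50 + (23−18.38)²/18.38 + (21−13.38)²/13.38 + (10−8.75)²/8.75 + (4−12.87)²/12.87 = 26.4013
df = 4

test statistic = 26.401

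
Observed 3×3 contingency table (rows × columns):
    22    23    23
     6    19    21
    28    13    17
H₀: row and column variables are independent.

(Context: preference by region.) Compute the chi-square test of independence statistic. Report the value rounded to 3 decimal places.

test statistic = 14.782

Row totals [68, 46, 58], col totals [56, 55, 61], n=172
χ² = (22−22.14)²/22.14 + (23−21.74)²/21.74 + (23−24.12)²/24.12 + (6−14.98)²/14.98 + (19−14.71)²/14.71 + (21−16.31)²/16.31 + (28−18.88)²/18.88 + (13−18.55)²/18.55 + (17−20.57)²/20.57 = 14.7824
df = 4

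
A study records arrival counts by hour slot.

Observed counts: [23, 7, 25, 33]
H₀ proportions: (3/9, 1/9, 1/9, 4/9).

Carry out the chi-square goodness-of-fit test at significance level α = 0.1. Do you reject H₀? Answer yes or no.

n = 88; E_i = n·p_i = [29.33, 9.78, 9.78, 39.11]
χ² = (23−29.33)²/29.33 + (7−9.78)²/9.78 + (25−9.78)²/9.78 + (33−39.11)²/39.11 = 26.8097
df = 3
p-value (upper-tail) = 0.00001
At α=0.1: p < α → reject H₀

reject H₀: yes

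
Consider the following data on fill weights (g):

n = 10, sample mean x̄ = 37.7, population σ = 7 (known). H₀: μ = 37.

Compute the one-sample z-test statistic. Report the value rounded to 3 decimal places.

SE = σ/√n = 7/√10 = 2.2136
z = (x̄−μ₀)/SE = (37.7−37)/2.2136 = 0.3162

test statistic = 0.316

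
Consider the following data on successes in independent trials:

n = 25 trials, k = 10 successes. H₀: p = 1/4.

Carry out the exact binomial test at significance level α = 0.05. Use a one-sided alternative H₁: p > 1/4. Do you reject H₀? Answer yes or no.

reject H₀: no

Exact binomial: n=25, k=10, p₀=1/4=0.2500
P(X≥10) from Σ C(n,i)·p₀^i·(1−p₀)^(n−i)
p-value (one-sided, H₁ greater) = 0.07133
At α=0.05: p ≥ α → fail to reject H₀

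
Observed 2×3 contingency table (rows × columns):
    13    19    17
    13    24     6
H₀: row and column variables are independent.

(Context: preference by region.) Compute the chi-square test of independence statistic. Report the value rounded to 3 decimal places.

test statistic = 5.474

Row totals [49, 43], col totals [26, 43, 23], n=92
χ² = (13−13.85)²/13.85 + (19−22.90)²/22.90 + (17−12.25)²/12.25 + (13−12.15)²/12.15 + (24−20.10)²/20.10 + (6−10.75)²/10.75 = 5.4742
df = 2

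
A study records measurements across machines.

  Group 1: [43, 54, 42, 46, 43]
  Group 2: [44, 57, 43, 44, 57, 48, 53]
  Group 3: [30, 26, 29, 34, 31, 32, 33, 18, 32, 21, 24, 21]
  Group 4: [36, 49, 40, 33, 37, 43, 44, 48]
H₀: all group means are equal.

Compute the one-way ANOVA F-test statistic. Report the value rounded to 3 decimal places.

Group means [45.60, 49.43, 27.58, 41.25], grand mean 38.594
SSB = Σnᵢ(x̄ᵢ−x̄)² = 2578.388; SSW = ΣΣ(x−x̄ᵢ)² = 881.331
MSB = 2578.388/3 = 859.4626; MSW = 881.331/28 = 31.4761
F = MSB/MSW = 27.3052
df = (3, 28)

test statistic = 27.305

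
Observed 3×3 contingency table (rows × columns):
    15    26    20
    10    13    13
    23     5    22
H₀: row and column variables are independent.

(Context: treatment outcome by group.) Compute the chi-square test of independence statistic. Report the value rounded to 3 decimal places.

Row totals [61, 36, 50], col totals [48, 44, 55], n=147
χ² = (15−19.92)²/19.92 + (26−18.26)²/18.26 + (20−22.82)²/22.82 + (10−11.76)²/11.76 + (13−10.78)²/10.78 + (13−13.47)²/13.47 + (23−16.33)²/16.33 + (5−14.97)²/14.97 + (22−18.71)²/18.71 = 15.5274
df = 4

test statistic = 15.527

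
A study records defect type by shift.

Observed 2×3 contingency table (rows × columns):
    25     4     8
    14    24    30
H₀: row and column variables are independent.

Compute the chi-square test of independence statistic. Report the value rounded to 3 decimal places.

test statistic = 22.975

Row totals [37, 68], col totals [39, 28, 38], n=105
χ² = (25−13.74)²/13.74 + (4−9.87)²/9.87 + (8−13.39)²/13.39 + (14−25.26)²/25.26 + (24−18.13)²/18.13 + (30−24.61)²/24.61 = 22.9754
df = 2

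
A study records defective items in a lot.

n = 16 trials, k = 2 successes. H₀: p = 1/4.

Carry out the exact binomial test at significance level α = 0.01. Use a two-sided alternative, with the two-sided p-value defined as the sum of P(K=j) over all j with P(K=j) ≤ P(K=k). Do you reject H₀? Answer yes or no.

reject H₀: no

Exact binomial: n=16, k=2, p₀=1/4=0.2500
P(X=j) = C(n,j)·p₀^j·(1−p₀)^(n−j); p = Σ P(X=j) over j with P(X=j) ≤ P(X=2)
p-value (two-sided) = 0.38677
At α=0.01: p ≥ α → fail to reject H₀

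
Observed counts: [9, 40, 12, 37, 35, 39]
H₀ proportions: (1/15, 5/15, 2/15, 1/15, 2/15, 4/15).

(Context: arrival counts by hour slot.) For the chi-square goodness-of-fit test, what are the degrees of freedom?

degrees of freedom = 5

df = k − 1 = 6 − 1 = 5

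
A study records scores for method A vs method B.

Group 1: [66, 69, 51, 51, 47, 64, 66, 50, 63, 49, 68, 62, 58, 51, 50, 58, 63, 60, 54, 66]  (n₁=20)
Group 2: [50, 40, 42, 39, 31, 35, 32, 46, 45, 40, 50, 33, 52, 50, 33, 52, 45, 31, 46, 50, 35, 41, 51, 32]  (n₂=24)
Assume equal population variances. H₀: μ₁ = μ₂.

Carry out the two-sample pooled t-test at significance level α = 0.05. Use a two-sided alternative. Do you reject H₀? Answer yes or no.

x̄₁=58.300, s₁=7.292, n₁=20
x̄₂=41.708, s₂=7.532, n₂=24
s_p² = [19·7.292² + 23·7.532²]/42 = 55.1228
SE = √(s_p²·(1/20+1/24)) = 2.2479
t = (58.300−41.708)/2.2479 = 7.3811
df = 42
p-value (two-sided) = 0.00000
At α=0.05: p < α → reject H₀

reject H₀: yes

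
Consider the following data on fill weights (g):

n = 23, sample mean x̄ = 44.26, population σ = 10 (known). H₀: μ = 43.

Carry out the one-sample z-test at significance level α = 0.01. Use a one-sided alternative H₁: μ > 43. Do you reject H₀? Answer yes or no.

SE = σ/√n = 10/√23 = 2.0851
z = (x̄−μ₀)/SE = (44.26−43)/2.0851 = 0.6043
p-value (one-sided, H₁ greater) = 0.27283
At α=0.01: p ≥ α → fail to reject H₀

reject H₀: no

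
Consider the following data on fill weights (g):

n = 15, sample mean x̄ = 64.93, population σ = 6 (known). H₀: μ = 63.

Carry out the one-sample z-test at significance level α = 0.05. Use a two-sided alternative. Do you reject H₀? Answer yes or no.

SE = σ/√n = 6/√15 = 1.5492
z = (x̄−μ₀)/SE = (64.93−63)/1.5492 = 1.2458
p-value (two-sided) = 0.21283
At α=0.05: p ≥ α → fail to reject H₀

reject H₀: no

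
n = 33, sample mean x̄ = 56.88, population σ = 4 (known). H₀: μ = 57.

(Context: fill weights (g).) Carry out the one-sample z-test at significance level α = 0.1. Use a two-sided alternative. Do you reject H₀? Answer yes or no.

SE = σ/√n = 4/√33 = 0.6963
z = (x̄−μ₀)/SE = (56.88−57)/0.6963 = -0.1723
p-value (two-sided) = 0.86317
At α=0.1: p ≥ α → fail to reject H₀

reject H₀: no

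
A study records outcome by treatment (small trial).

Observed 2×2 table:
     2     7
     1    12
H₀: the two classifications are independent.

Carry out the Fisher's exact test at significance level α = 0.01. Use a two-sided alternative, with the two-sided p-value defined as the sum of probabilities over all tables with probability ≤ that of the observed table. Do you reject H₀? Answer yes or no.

Margins: r₁=9, r₂=13, c₁=3, c₂=19, n=22
p_obs = C(9,2)·C(13,1)/C(22,3); sum pmf over tables with pmf ≤ p_obs
p-value (two-sided) = 0.54416
At α=0.01: p ≥ α → fail to reject H₀

reject H₀: no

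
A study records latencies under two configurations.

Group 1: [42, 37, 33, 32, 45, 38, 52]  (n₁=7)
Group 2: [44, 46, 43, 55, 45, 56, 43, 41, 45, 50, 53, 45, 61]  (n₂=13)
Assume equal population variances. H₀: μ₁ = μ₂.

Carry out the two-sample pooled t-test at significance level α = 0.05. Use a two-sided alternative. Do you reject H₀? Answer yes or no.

x̄₁=39.857, s₁=7.058, n₁=7
x̄₂=48.231, s₂=6.166, n₂=13
s_p² = [6·7.058² + 12·6.166²]/18 = 41.9536
SE = √(s_p²·(1/7+1/13)) = 3.0365
t = (39.857−48.231)/3.0365 = -2.7576
df = 18
p-value (two-sided) = 0.01296
At α=0.05: p < α → reject H₀

reject H₀: yes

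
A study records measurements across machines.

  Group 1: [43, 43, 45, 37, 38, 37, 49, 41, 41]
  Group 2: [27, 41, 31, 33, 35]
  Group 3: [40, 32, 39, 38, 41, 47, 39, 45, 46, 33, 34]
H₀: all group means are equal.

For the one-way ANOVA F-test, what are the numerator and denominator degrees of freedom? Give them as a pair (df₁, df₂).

k = 3 groups, N = 25 total
df = (k−1, N−k) = (3−1, 25−3) = (2, 22)

degrees of freedom = [2, 22]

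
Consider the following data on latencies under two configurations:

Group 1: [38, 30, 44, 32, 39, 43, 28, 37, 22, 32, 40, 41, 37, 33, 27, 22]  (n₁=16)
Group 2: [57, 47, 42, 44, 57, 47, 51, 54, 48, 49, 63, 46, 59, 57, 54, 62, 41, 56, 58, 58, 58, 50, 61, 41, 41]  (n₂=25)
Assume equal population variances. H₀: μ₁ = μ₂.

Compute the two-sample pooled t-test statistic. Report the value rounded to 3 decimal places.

x̄₁=34.062, s₁=6.942, n₁=16
x̄₂=52.040, s₂=7.074, n₂=25
s_p² = [15·6.942² + 24·7.074²]/39 = 49.3307
SE = √(s_p²·(1/16+1/25)) = 2.2486
t = (34.062−52.040)/2.2486 = -7.9948
df = 39

test statistic = -7.995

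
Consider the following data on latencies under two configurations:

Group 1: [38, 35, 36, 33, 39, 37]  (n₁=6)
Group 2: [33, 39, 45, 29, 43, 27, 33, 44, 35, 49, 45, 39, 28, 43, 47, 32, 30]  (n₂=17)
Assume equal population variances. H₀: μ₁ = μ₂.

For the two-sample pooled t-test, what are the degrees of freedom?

df = n₁ + n₂ − 2 = 6 + 17 − 2 = 21

degrees of freedom = 21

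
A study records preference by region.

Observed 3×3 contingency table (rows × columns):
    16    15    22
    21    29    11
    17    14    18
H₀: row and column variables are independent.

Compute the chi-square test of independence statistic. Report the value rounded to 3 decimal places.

test statistic = 9.783

Row totals [53, 61, 49], col totals [54, 58, 51], n=163
χ² = (16−17.56)²/17.56 + (15−18.86)²/18.86 + (22−16.58)²/16.58 + (21−20.21)²/20.21 + (29−21.71)²/21.71 + (11−19.09)²/19.09 + (17−16.23)²/16.23 + (14−17.44)²/17.44 + (18−15.33)²/15.33 = 9.7834
df = 4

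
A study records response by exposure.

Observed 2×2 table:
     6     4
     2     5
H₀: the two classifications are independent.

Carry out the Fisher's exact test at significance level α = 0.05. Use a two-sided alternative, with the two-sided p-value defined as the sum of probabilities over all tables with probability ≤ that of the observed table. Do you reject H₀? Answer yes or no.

Margins: r₁=10, r₂=7, c₁=8, c₂=9, n=17
p_obs = C(10,6)·C(7,2)/C(17,8); sum pmf over tables with pmf ≤ p_obs
p-value (two-sided) = 0.33484
At α=0.05: p ≥ α → fail to reject H₀

reject H₀: no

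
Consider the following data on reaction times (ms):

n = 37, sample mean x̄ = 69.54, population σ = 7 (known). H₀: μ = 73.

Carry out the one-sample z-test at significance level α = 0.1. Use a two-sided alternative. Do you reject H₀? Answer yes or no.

SE = σ/√n = 7/√37 = 1.1508
z = (x̄−μ₀)/SE = (69.54−73)/1.1508 = -3.0066
p-value (two-sided) = 0.00264
At α=0.1: p < α → reject H₀

reject H₀: yes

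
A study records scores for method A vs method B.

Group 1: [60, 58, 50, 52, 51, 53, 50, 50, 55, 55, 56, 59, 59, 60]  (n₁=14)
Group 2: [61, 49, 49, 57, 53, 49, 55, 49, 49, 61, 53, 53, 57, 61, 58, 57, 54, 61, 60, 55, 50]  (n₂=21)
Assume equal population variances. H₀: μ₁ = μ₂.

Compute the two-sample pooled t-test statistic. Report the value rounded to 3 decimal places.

x̄₁=54.857, s₁=3.880, n₁=14
x̄₂=54.810, s₂=4.512, n₂=21
s_p² = [13·3.880² + 20·4.512²]/33 = 18.2713
SE = √(s_p²·(1/14+1/21)) = 1.4748
t = (54.857−54.810)/1.4748 = 0.0323
df = 33

test statistic = 0.032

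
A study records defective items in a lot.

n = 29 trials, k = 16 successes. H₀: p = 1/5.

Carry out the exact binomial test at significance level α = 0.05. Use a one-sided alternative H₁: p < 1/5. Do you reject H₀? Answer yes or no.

reject H₀: no

Exact binomial: n=29, k=16, p₀=1/5=0.2000
P(X≤16) from Σ C(n,i)·p₀^i·(1−p₀)^(n−i)
p-value (one-sided, H₁ less) = 0.99999
At α=0.05: p ≥ α → fail to reject H₀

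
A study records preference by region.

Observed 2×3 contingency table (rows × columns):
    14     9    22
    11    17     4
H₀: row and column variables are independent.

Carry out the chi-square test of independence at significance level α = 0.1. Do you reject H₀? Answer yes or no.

Row totals [45, 32], col totals [25, 26, 26], n=77
χ² = (14−14.61)²/14.61 + (9−15.19)²/15.19 + (22−15.19)²/15.19 + (11−10.39)²/10.39 + (17−10.81)²/10.81 + (4−10.81)²/10.81 = 13.4723
df = 2
p-value (upper-tail) = 0.00119
At α=0.1: p < α → reject H₀

reject H₀: yes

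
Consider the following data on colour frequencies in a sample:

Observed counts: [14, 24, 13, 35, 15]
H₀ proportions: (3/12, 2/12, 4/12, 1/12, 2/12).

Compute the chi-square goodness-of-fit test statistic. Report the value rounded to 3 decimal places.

test statistic = 104.911

n = 101; E_i = n·p_i = [25.25, 16.83, 33.67, 8.42, 16.83]
χ² = (14−25.25)²/25.25 + (24−16.83)²/16.83 + (13−33.67)²/33.67 + (35−8.42)²/8.42 + (15−16.83)²/16.83 = 104.9109
df = 4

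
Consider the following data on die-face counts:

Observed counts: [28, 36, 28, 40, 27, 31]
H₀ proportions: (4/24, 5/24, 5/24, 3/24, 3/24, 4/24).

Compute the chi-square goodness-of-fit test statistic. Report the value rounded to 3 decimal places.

n = 190; E_i = n·p_i = [31.67, 39.58, 39.58, 23.75, 23.75, 31.67]
χ² = (28−31.67)²/31.67 + (36−39.58)²/39.58 + (28−39.58)²/39.58 + (40−23.75)²/23.75 + (27−23.75)²/23.75 + (31−31.67)²/31.67 = 15.7158
df = 5

test statistic = 15.716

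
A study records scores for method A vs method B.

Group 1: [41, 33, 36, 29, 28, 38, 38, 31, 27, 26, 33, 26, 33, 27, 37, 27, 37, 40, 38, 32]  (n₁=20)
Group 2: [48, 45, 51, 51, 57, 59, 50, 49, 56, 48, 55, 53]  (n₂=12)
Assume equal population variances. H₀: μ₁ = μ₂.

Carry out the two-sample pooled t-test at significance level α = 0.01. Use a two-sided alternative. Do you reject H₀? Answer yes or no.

reject H₀: yes

x̄₁=32.850, s₁=5.029, n₁=20
x̄₂=51.833, s₂=4.218, n₂=12
s_p² = [19·5.029² + 11·4.218²]/30 = 22.5406
SE = √(s_p²·(1/20+1/12)) = 1.7336
t = (32.850−51.833)/1.7336 = -10.9502
df = 30
p-value (two-sided) = 0.00000
At α=0.01: p < α → reject H₀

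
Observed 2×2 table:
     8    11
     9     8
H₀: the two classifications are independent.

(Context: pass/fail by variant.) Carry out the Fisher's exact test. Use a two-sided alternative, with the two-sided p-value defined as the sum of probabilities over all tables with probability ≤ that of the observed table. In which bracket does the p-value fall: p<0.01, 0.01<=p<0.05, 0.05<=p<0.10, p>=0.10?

Margins: r₁=19, r₂=17, c₁=17, c₂=19, n=36
p_obs = C(19,8)·C(17,9)/C(36,17); sum pmf over tables with pmf ≤ p_obs
p-value (two-sided) = 0.73879
→ bracket: p>=0.10

p-value bracket: p>=0.10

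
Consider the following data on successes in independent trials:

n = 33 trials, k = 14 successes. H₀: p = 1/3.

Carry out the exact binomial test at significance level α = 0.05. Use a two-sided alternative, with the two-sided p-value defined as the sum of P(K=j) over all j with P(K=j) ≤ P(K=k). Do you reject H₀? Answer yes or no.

reject H₀: no

Exact binomial: n=33, k=14, p₀=1/3=0.3333
P(X=j) = C(n,j)·p₀^j·(1−p₀)^(n−j); p = Σ P(X=j) over j with P(X=j) ≤ P(X=14)
p-value (two-sided) = 0.27213
At α=0.05: p ≥ α → fail to reject H₀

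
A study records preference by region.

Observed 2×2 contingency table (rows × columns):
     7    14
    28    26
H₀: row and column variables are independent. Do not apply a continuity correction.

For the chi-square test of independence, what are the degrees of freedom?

degrees of freedom = 1

df = (r−1)(c−1) = (2−1)·(2−1) = 1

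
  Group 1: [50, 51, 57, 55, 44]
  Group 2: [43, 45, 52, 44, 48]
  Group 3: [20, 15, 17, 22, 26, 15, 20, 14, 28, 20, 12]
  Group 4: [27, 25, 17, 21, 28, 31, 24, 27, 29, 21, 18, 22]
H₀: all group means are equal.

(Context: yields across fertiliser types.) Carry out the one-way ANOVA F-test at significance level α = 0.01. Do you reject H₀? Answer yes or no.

reject H₀: yes

Group means [51.40, 46.40, 19.00, 24.17], grand mean 29.939
SSB = Σnᵢ(x̄ᵢ−x̄)² = 5373.812; SSW = ΣΣ(x−x̄ᵢ)² = 622.067
MSB = 5373.812/3 = 1791.2707; MSW = 622.067/29 = 21.4506
F = MSB/MSW = 83.5069
df = (3, 29)
p-value (upper-tail) = 0.00000
At α=0.01: p < α → reject H₀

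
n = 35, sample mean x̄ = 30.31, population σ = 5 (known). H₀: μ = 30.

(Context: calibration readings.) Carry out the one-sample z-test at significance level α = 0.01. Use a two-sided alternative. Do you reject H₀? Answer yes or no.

SE = σ/√n = 5/√35 = 0.8452
z = (x̄−μ₀)/SE = (30.31−30)/0.8452 = 0.3668
p-value (two-sided) = 0.71377
At α=0.01: p ≥ α → fail to reject H₀

reject H₀: no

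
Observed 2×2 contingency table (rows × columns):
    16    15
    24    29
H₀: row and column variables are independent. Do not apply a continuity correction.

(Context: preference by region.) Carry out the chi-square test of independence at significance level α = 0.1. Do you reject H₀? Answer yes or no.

Row totals [31, 53], col totals [40, 44], n=84
χ² = (16−14.76)²/14.76 + (15−16.24)²/16.24 + (24−25.24)²/25.24 + (29−27.76)²/27.76 = 0.3142
df = 1
p-value (upper-tail) = 0.57512
At α=0.1: p ≥ α → fail to reject H₀

reject H₀: no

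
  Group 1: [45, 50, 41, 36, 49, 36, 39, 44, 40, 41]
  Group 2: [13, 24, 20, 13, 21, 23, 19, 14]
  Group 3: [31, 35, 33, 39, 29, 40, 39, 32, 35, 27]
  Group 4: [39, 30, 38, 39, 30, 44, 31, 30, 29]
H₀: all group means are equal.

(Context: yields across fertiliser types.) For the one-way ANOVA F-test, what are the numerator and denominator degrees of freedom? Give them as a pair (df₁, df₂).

degrees of freedom = [3, 33]

k = 4 groups, N = 37 total
df = (k−1, N−k) = (4−1, 37−4) = (3, 33)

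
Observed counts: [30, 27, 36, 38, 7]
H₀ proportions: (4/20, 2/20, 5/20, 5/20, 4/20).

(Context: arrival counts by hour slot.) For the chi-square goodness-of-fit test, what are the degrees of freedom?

df = k − 1 = 5 − 1 = 4

degrees of freedom = 4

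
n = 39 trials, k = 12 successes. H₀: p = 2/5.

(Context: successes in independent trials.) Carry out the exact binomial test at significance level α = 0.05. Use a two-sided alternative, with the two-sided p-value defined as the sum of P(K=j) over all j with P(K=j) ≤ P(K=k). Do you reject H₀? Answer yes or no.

reject H₀: no

Exact binomial: n=39, k=12, p₀=2/5=0.4000
P(X=j) = C(n,j)·p₀^j·(1−p₀)^(n−j); p = Σ P(X=j) over j with P(X=j) ≤ P(X=12)
p-value (two-sided) = 0.25743
At α=0.05: p ≥ α → fail to reject H₀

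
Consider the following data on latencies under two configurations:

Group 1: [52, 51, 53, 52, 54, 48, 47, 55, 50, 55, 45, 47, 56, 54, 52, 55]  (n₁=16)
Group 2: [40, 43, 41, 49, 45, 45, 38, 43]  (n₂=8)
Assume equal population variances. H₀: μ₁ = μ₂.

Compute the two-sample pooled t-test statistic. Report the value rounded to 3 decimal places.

x̄₁=51.625, s₁=3.364, n₁=16
x̄₂=43.000, s₂=3.423, n₂=8
s_p² = [15·3.364² + 7·3.423²]/22 = 11.4432
SE = √(s_p²·(1/16+1/8)) = 1.4648
t = (51.625−43.000)/1.4648 = 5.8882
df = 22

test statistic = 5.888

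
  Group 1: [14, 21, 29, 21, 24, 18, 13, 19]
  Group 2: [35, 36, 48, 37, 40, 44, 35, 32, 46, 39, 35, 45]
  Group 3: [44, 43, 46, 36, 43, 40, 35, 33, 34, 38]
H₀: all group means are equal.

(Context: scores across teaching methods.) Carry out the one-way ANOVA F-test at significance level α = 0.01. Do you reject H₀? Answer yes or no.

reject H₀: yes

Group means [19.88, 39.33, 39.20], grand mean 34.100
SSB = Σnᵢ(x̄ᵢ−x̄)² = 2207.558; SSW = ΣΣ(x−x̄ᵢ)² = 683.142
MSB = 2207.558/2 = 1103.7792; MSW = 683.142/27 = 25.3015
F = MSB/MSW = 43.6250
df = (2, 27)
p-value (upper-tail) = 0.00000
At α=0.01: p < α → reject H₀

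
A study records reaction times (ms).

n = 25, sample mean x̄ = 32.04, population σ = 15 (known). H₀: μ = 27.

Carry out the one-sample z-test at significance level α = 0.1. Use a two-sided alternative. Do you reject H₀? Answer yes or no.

SE = σ/√n = 15/√25 = 3.0000
z = (x̄−μ₀)/SE = (32.04−27)/3.0000 = 1.6800
p-value (two-sided) = 0.09296
At α=0.1: p < α → reject H₀

reject H₀: yes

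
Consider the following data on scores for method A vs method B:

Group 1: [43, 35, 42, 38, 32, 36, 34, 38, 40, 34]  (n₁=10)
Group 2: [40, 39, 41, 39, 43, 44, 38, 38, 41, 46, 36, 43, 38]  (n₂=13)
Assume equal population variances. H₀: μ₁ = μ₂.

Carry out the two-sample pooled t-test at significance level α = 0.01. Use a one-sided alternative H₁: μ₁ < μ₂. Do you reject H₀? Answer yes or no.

x̄₁=37.200, s₁=3.645, n₁=10
x̄₂=40.462, s₂=2.876, n₂=13
s_p² = [9·3.645² + 12·2.876²]/21 = 10.4205
SE = √(s_p²·(1/10+1/13)) = 1.3578
t = (37.200−40.462)/1.3578 = -2.4021
df = 21
p-value (one-sided, H₁ less) = 0.01282
At α=0.01: p ≥ α → fail to reject H₀

reject H₀: no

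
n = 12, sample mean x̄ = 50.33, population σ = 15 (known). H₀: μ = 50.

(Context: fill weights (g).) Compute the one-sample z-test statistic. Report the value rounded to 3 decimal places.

test statistic = 0.076

SE = σ/√n = 15/√12 = 4.3301
z = (x̄−μ₀)/SE = (50.33−50)/4.3301 = 0.0762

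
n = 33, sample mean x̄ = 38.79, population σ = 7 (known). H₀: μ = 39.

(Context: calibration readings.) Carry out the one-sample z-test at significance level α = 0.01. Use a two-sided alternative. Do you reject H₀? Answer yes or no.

SE = σ/√n = 7/√33 = 1.2185
z = (x̄−μ₀)/SE = (38.79−39)/1.2185 = -0.1723
p-value (two-sided) = 0.86317
At α=0.01: p ≥ α → fail to reject H₀

reject H₀: no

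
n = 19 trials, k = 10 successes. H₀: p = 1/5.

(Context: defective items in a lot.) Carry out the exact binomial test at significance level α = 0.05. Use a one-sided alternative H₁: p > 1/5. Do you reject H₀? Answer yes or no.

Exact binomial: n=19, k=10, p₀=1/5=0.2000
P(X≥10) from Σ C(n,i)·p₀^i·(1−p₀)^(n−i)
p-value (one-sided, H₁ greater) = 0.00158
At α=0.05: p < α → reject H₀

reject H₀: yes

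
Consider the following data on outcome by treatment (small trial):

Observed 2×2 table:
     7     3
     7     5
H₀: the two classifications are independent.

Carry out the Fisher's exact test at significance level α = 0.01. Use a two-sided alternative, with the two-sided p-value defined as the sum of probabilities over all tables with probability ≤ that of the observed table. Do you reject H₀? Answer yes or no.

Margins: r₁=10, r₂=12, c₁=14, c₂=8, n=22
p_obs = C(10,7)·C(12,7)/C(22,14); sum pmf over tables with pmf ≤ p_obs
p-value (two-sided) = 0.67492
At α=0.01: p ≥ α → fail to reject H₀

reject H₀: no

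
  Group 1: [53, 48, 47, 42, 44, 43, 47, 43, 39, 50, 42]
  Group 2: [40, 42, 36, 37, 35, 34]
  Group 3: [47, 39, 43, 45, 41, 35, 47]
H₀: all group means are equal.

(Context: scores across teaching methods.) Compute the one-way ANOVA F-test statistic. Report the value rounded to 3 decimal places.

Group means [45.27, 37.33, 42.43], grand mean 42.458
SSB = Σnᵢ(x̄ᵢ−x̄)² = 244.729; SSW = ΣΣ(x−x̄ᵢ)² = 333.229
MSB = 244.729/2 = 122.3644; MSW = 333.229/21 = 15.8681
F = MSB/MSW = 7.7114
df = (2, 21)

test statistic = 7.711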